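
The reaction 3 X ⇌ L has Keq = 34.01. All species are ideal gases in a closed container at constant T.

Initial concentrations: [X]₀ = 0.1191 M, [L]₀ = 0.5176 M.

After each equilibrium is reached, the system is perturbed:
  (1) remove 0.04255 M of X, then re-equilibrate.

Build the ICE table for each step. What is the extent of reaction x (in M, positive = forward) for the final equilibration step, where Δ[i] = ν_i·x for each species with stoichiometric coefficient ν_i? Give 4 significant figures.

Q₀ = 306.4 vs Keq = 34.01 ⇒ Q>K, reverse
Step 1:
                    X           L
  I            0.1191      0.5176
  C             0.122    -0.04068
  E            0.2411      0.4769
  solve Keq expr → x = -0.04068; check Q = 34.01
Then remove 0.04255 M of X.
Step 2:
                    X           L
  I            0.1986      0.4769
  C           0.04027    -0.01342
  E            0.2389      0.4635
  solve Keq expr → x = -0.01342; check Q = 34.01

x = -0.01342 M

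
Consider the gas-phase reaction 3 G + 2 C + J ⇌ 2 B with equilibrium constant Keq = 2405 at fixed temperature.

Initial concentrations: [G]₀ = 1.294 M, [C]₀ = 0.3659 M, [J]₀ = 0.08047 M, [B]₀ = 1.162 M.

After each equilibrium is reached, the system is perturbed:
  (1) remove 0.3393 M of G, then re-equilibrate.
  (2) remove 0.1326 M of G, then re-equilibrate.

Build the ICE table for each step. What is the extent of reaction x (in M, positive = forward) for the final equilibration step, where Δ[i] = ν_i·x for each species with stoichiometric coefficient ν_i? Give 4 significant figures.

x = -0.007967 M

Q₀ = 57.84 vs Keq = 2405 ⇒ Q<K, forward
Step 1:
                    G           C           J           B
  Initial       1.294      0.3659     0.08047       1.162
  Change      -0.2091     -0.1394    -0.06972      0.1394
  Equil         1.085      0.2265     0.01075       1.301
  solve Keq expr → x = 0.06972; check Q = 2405
Then remove 0.3393 M of G.
Step 2:
                    G           C           J           B
  Initial      0.7456      0.2265     0.01075       1.301
  Change      0.03582     0.02388     0.01194    -0.02388
  Equil        0.7814      0.2504      0.0227       1.278
  solve Keq expr → x = -0.01194; check Q = 2405
Then remove 0.1326 M of G.
Step 3:
                    G           C           J           B
  Initial      0.6488      0.2504      0.0227       1.278
  Change       0.0239     0.01593    0.007967    -0.01593
  Equil        0.6727      0.2663     0.03066       1.262
  solve Keq expr → x = -0.007967; check Q = 2405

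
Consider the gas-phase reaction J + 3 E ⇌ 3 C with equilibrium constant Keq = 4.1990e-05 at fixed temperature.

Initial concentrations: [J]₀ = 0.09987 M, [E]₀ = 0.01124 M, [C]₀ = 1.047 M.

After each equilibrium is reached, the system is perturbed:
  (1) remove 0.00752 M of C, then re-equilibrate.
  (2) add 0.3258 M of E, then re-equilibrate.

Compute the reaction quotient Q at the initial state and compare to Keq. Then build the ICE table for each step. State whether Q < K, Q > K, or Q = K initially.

Q₀ = 8.0929e+06 vs Keq = 4.1990e-05 ⇒ Q>K, reverse
Step 1:
                  J         E         C
  init      0.09987   0.01124     1.047
  Δ          0.3399      1.02     -1.02
  eq         0.4398     1.031   0.02725
  solve Keq expr → x = -0.3399; check Q = 4.1990e-05
Then remove 0.00752 M of C.
Step 2:
                  J         E         C
  init       0.4398     1.031   0.01973
  Δ       -0.002426 -0.007278  0.007278
  eq         0.4374     1.024   0.02701
  solve Keq expr → x = 0.002426; check Q = 4.1990e-05
Then add 0.3258 M of E.
Step 3:
                  J         E         C
  init       0.4374      1.35   0.02701
  Δ       -0.002767 -0.008302  0.008302
  eq         0.4346     1.341   0.03531
  solve Keq expr → x = 0.002767; check Q = 4.1990e-05

Q₀ = 8.0929e+06; Q > K (proceeds reverse)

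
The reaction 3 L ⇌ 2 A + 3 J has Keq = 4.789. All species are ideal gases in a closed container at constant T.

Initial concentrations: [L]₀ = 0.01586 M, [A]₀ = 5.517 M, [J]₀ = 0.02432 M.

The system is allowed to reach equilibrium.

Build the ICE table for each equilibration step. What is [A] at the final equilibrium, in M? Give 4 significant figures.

Q₀ = 109.7 vs Keq = 4.789 ⇒ Q>K, reverse
Step 1:
                  L         A         J
  I         0.01586     5.517   0.02432
  C         0.01023 -0.006817  -0.01023
  E         0.02609      5.51   0.01409
  solve Keq expr → x = -0.003409; check Q = 4.789

[A]_eq = 5.51 M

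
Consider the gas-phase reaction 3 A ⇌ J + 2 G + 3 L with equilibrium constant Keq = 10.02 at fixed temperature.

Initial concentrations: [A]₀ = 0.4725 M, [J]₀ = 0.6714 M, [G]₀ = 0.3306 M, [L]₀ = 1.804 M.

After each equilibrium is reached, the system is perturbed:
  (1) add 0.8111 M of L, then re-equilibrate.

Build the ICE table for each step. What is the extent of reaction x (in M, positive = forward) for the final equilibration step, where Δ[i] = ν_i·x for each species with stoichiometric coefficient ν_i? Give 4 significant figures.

x = -0.02945 M

Q₀ = 4.084 vs Keq = 10.02 ⇒ Q<K, forward
Step 1:
                    A           J           G           L
  init         0.4725      0.6714      0.3306       1.804
  Δ          -0.07031     0.02344     0.04687     0.07031
  eq           0.4022      0.6948      0.3775       1.874
  solve Keq expr → x = 0.02344; check Q = 10.02
Then add 0.8111 M of L.
Step 2:
                    A           J           G           L
  init         0.4022      0.6948      0.3775       2.685
  Δ           0.08836    -0.02945     -0.0589    -0.08836
  eq           0.4905      0.6654      0.3186       2.597
  solve Keq expr → x = -0.02945; check Q = 10.02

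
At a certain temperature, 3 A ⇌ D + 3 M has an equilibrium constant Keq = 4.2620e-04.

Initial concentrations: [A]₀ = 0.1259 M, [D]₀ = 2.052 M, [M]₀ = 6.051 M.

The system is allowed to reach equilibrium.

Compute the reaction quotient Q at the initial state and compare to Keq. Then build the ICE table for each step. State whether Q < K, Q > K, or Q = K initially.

Q₀ = 2.2781e+05; Q > K (proceeds reverse)

Q₀ = 2.2781e+05 vs Keq = 4.2620e-04 ⇒ Q>K, reverse
Step 1:
                    A           D           M
  Initial      0.1259       2.052       6.051
  Change        5.395      -1.798      -5.395
  Equil         5.521      0.2537      0.6562
  solve Keq expr → x = -1.798; check Q = 4.2620e-04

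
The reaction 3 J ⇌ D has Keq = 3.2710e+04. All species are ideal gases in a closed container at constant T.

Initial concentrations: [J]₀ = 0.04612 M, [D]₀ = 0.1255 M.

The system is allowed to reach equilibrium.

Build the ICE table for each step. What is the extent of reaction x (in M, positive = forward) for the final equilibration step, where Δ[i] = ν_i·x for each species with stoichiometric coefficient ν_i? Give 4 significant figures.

Q₀ = 1279 vs Keq = 3.2710e+04 ⇒ Q<K, forward
Step 1:
                   J          D
  init       0.04612     0.1255
  Δ         -0.03006    0.01002
  eq         0.01606     0.1355
  solve Keq expr → x = 0.01002; check Q = 3.2710e+04

x = 0.01002 M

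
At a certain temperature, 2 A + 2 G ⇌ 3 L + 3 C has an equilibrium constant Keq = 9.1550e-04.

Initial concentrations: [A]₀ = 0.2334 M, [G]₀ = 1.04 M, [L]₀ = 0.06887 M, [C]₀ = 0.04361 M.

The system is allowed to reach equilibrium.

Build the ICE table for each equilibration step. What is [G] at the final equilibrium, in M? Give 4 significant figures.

[G]_eq = 0.9659 M

Q₀ = 4.5981e-07 vs Keq = 9.1550e-04 ⇒ Q<K, forward
Step 1:
                  A         G         L         C
  init       0.2334      1.04   0.06887   0.04361
  Δ        -0.07413  -0.07413    0.1112    0.1112
  eq         0.1593    0.9659    0.1801    0.1548
  solve Keq expr → x = 0.03707; check Q = 9.1550e-04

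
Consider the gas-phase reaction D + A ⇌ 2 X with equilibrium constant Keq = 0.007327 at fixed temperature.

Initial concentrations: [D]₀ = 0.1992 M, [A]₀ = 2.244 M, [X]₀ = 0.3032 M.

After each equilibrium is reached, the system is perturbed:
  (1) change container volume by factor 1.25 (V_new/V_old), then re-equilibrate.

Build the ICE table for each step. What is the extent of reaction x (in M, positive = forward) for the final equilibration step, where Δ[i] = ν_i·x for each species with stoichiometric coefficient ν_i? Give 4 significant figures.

x = 0 M

Q₀ = 0.2057 vs Keq = 0.007327 ⇒ Q>K, reverse
Step 1:
                   D          A          X
  Initial     0.1992      2.244     0.3032
  Change      0.1148     0.1148    -0.2295
  Equil        0.314      2.359    0.07366
  solve Keq expr → x = -0.1148; check Q = 0.007327
Then change container volume by factor 1.25 (V_new/V_old).
Step 2:
                   D          A          X
  Initial     0.2512      1.887    0.05893
  Change           0          0          0
  Equil       0.2512      1.887    0.05893
  solve Keq expr → x = 0; check Q = 0.007327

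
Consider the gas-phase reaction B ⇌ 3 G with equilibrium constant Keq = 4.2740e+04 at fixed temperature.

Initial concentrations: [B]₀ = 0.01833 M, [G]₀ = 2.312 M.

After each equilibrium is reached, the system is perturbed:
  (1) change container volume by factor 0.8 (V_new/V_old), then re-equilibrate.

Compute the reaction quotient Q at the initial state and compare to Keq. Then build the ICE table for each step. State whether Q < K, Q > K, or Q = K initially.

Q₀ = 674.2; Q < K (proceeds forward)

Q₀ = 674.2 vs Keq = 4.2740e+04 ⇒ Q<K, forward
Step 1:
                    B           G
  I           0.01833       2.312
  C          -0.01802     0.05406
  E        3.0992e-04       2.366
  solve Keq expr → x = 0.01802; check Q = 4.2740e+04
Then change container volume by factor 0.8 (V_new/V_old).
Step 2:
                    B           G
  I        3.8739e-04       2.958
  C        2.1751e-04 -6.5253e-04
  E        6.0490e-04       2.957
  solve Keq expr → x = -2.1751e-04; check Q = 4.2740e+04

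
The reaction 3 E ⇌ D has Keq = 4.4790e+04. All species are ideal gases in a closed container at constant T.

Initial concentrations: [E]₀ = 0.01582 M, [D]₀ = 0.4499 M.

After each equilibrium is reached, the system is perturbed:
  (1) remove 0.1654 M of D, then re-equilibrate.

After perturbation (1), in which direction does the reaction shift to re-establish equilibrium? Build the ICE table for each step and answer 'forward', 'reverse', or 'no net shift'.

Direction: forward

Q₀ = 1.1363e+05 vs Keq = 4.4790e+04 ⇒ Q>K, reverse
Step 1:
                   E          D
  Initial    0.01582     0.4499
  Change    0.005726  -0.001909
  Equil      0.02155      0.448
  solve Keq expr → x = -0.001909; check Q = 4.4790e+04
Then remove 0.1654 M of D.
Step 2:
                   E          D
  Initial    0.02155     0.2826
  Change   -0.003046   0.001015
  Equil       0.0185     0.2836
  solve Keq expr → x = 0.001015; check Q = 4.4790e+04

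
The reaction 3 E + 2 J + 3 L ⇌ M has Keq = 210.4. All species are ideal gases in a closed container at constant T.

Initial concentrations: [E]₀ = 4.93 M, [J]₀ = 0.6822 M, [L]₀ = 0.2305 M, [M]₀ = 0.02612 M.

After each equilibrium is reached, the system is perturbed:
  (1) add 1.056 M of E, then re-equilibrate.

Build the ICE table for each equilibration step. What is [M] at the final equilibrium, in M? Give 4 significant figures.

[M]_eq = 0.09626 M

Q₀ = 0.03825 vs Keq = 210.4 ⇒ Q<K, forward
Step 1:
                   E          J          L          M
  Initial       4.93     0.6822     0.2305    0.02612
  Change     -0.2062    -0.1374    -0.2062    0.06872
  Equil        4.724     0.5448    0.02433    0.09484
  solve Keq expr → x = 0.06872; check Q = 210.4
Then add 1.056 M of E.
Step 2:
                   E          J          L          M
  Initial       5.78     0.5448    0.02433    0.09484
  Change   -0.004263  -0.002842  -0.004263   0.001421
  Equil        5.776     0.5419    0.02007    0.09626
  solve Keq expr → x = 0.001421; check Q = 210.4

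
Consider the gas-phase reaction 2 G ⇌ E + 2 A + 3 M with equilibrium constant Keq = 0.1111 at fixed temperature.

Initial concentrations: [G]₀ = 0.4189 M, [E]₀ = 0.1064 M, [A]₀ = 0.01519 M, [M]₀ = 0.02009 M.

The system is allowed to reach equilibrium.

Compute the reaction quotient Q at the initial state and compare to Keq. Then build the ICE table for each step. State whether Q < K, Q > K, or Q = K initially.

Q₀ = 1.1344e-09; Q < K (proceeds forward)

Q₀ = 1.1344e-09 vs Keq = 0.1111 ⇒ Q<K, forward
Step 1:
                   G          E          A          M
  init        0.4189     0.1064    0.01519    0.02009
  Δ          -0.2847     0.1424     0.2847     0.4271
  eq          0.1342     0.2488     0.2999     0.4472
  solve Keq expr → x = 0.1424; check Q = 0.1111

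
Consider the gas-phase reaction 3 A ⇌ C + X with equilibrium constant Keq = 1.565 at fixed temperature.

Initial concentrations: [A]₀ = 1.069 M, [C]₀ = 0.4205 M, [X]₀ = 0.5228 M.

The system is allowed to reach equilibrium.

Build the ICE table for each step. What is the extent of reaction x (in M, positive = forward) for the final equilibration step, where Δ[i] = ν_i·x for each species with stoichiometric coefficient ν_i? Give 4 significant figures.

Q₀ = 0.18 vs Keq = 1.565 ⇒ Q<K, forward
Step 1:
                  A         C         X
  init        1.069    0.4205    0.5228
  Δ         -0.4443    0.1481    0.1481
  eq         0.6247    0.5686    0.6709
  solve Keq expr → x = 0.1481; check Q = 1.565

x = 0.1481 M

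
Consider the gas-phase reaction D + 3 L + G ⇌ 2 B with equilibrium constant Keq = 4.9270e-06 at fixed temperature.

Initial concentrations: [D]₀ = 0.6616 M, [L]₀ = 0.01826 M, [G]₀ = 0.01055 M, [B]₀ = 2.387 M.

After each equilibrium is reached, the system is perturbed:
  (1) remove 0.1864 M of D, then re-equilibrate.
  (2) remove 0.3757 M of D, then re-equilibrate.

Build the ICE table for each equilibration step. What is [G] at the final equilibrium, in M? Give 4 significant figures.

Q₀ = 1.3408e+08 vs Keq = 4.9270e-06 ⇒ Q>K, reverse
Step 1:
                   D          L          G          B
  Initial     0.6616    0.01826    0.01055      2.387
  Change       1.182      3.547      1.182     -2.365
  Equil        1.844      3.566      1.193    0.02217
  solve Keq expr → x = -1.182; check Q = 4.9270e-06
Then remove 0.1864 M of D.
Step 2:
                   D          L          G          B
  Initial      1.658      3.566      1.193    0.02217
  Change  5.6331e-04    0.00169 5.6331e-04  -0.001127
  Equil        1.658      3.567      1.194    0.02104
  solve Keq expr → x = -5.6331e-04; check Q = 4.9270e-06
Then remove 0.3757 M of D.
Step 3:
                   D          L          G          B
  Initial      1.282      3.567      1.194    0.02104
  Change    0.001244   0.003733   0.001244  -0.002489
  Equil        1.284      3.571      1.195    0.01855
  solve Keq expr → x = -0.001244; check Q = 4.9270e-06

[G]_eq = 1.195 M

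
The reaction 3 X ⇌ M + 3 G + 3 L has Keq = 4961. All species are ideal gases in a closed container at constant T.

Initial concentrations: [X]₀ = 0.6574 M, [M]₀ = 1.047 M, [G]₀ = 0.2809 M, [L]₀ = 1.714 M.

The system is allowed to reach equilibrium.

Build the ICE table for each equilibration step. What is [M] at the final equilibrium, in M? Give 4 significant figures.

[M]_eq = 1.227 M

Q₀ = 0.4113 vs Keq = 4961 ⇒ Q<K, forward
Step 1:
                  X         M         G         L
  Initial    0.6574     1.047    0.2809     1.714
  Change     -0.541    0.1803     0.541     0.541
  Equil      0.1164     1.227    0.8219     2.255
  solve Keq expr → x = 0.1803; check Q = 4961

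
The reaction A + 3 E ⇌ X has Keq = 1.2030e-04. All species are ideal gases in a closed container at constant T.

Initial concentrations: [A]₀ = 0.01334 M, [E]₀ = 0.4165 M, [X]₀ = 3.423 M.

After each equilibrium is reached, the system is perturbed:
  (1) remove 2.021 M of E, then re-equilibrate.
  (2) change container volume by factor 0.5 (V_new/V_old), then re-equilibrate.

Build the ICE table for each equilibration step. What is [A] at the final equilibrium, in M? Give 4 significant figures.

Q₀ = 3551 vs Keq = 1.2030e-04 ⇒ Q>K, reverse
Step 1:
                   A          E          X
  init       0.01334     0.4165      3.423
  Δ            3.086      9.257     -3.086
  eq           3.099      9.673     0.3374
  solve Keq expr → x = -3.086; check Q = 1.2030e-04
Then remove 2.021 M of E.
Step 2:
                   A          E          X
  init         3.099      7.652     0.3374
  Δ           0.1342     0.4025    -0.1342
  eq           3.233      8.055     0.2033
  solve Keq expr → x = -0.1342; check Q = 1.2030e-04
Then change container volume by factor 0.5 (V_new/V_old).
Step 3:
                   A          E          X
  init         6.466      16.11     0.4065
  Δ           -1.033     -3.099      1.033
  eq           5.433      13.01      1.439
  solve Keq expr → x = 1.033; check Q = 1.2030e-04

[A]_eq = 5.433 M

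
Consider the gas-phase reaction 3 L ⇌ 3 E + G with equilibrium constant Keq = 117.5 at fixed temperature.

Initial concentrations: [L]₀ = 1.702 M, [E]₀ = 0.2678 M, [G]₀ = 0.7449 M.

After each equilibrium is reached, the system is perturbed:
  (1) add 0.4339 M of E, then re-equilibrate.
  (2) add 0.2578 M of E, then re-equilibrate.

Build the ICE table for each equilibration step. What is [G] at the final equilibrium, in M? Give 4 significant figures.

Q₀ = 0.002902 vs Keq = 117.5 ⇒ Q<K, forward
Step 1:
                    L           E           G
  init          1.702      0.2678      0.7449
  Δ            -1.351       1.351      0.4504
  eq           0.3508       1.619       1.195
  solve Keq expr → x = 0.4504; check Q = 117.5
Then add 0.4339 M of E.
Step 2:
                    L           E           G
  init         0.3508       2.053       1.195
  Δ           0.07481    -0.07481    -0.02494
  eq           0.4256       1.978        1.17
  solve Keq expr → x = -0.02494; check Q = 117.5
Then add 0.2578 M of E.
Step 3:
                    L           E           G
  init         0.4256       2.236        1.17
  Δ           0.04402    -0.04402    -0.01467
  eq           0.4696       2.192       1.156
  solve Keq expr → x = -0.01467; check Q = 117.5

[G]_eq = 1.156 M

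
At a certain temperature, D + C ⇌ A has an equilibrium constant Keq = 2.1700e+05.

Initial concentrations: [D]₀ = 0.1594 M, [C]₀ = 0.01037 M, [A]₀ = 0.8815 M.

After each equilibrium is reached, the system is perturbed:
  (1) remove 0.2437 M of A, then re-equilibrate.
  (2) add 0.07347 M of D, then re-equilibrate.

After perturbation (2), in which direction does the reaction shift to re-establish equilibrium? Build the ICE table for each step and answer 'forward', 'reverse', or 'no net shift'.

Direction: forward

Q₀ = 533.3 vs Keq = 2.1700e+05 ⇒ Q<K, forward
Step 1:
                    D           C           A
  I            0.1594     0.01037      0.8815
  C          -0.01034    -0.01034     0.01034
  E            0.1491  2.7572e-05      0.8918
  solve Keq expr → x = 0.01034; check Q = 2.1700e+05
Then remove 0.2437 M of A.
Step 2:
                    D           C           A
  I            0.1491  2.7572e-05      0.6481
  C       -7.5330e-06 -7.5330e-06  7.5330e-06
  E            0.1491  2.0039e-05      0.6481
  solve Keq expr → x = 7.5330e-06; check Q = 2.1700e+05
Then add 0.07347 M of D.
Step 3:
                    D           C           A
  I            0.2225  2.0039e-05      0.6481
  C       -6.6159e-06 -6.6159e-06  6.6159e-06
  E            0.2225  1.3423e-05      0.6482
  solve Keq expr → x = 6.6159e-06; check Q = 2.1700e+05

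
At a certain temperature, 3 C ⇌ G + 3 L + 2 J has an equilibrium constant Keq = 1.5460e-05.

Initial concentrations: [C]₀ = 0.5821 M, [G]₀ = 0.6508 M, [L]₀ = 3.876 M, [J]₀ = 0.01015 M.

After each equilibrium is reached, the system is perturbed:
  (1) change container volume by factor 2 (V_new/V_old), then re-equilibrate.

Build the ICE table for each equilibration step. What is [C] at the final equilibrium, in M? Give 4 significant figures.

Q₀ = 0.01979 vs Keq = 1.5460e-05 ⇒ Q>K, reverse
Step 1:
                   C          G          L          J
  Initial     0.5821     0.6508      3.876    0.01015
  Change     0.01478  -0.004926   -0.01478  -0.009853
  Equil       0.5969     0.6459      3.861 2.9735e-04
  solve Keq expr → x = -0.004926; check Q = 1.5460e-05
Then change container volume by factor 2 (V_new/V_old).
Step 2:
                   C          G          L          J
  Initial     0.2984     0.3229      1.931 1.4868e-04
  Change  -4.0615e-04 1.3538e-04 4.0615e-04 2.7077e-04
  Equil        0.298     0.3231      1.931 4.1944e-04
  solve Keq expr → x = 1.3538e-04; check Q = 1.5460e-05

[C]_eq = 0.298 M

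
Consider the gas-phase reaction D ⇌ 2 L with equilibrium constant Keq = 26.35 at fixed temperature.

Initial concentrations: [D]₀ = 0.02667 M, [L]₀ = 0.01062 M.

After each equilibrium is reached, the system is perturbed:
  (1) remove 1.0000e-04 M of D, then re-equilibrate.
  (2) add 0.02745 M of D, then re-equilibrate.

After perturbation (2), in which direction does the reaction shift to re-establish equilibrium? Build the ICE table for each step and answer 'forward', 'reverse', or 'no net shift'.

Direction: forward

Q₀ = 0.004229 vs Keq = 26.35 ⇒ Q<K, forward
Step 1:
                  D         L
  Initial   0.02667   0.01062
  Change   -0.02652   0.05303
  Equil   1.5376e-04   0.06365
  solve Keq expr → x = 0.02652; check Q = 26.35
Then remove 1.0000e-04 M of D.
Step 2:
                  D         L
  Initial 5.3762e-05   0.06365
  Change  9.9044e-05 -1.9809e-04
  Equil   1.5281e-04   0.06345
  solve Keq expr → x = -9.9044e-05; check Q = 26.35
Then add 0.02745 M of D.
Step 3:
                  D         L
  Initial    0.0276   0.06345
  Change   -0.02708   0.05416
  Equil   5.2494e-04    0.1176
  solve Keq expr → x = 0.02708; check Q = 26.35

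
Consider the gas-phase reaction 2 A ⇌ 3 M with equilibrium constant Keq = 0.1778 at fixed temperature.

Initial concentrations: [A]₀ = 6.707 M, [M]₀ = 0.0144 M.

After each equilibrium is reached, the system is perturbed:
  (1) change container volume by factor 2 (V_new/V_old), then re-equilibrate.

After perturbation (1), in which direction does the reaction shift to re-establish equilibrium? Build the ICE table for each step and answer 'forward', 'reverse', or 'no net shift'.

Direction: forward

Q₀ = 6.6379e-08 vs Keq = 0.1778 ⇒ Q<K, forward
Step 1:
                  A         M
  Initial     6.707    0.0144
  Change     -1.164     1.747
  Equil       5.543     1.761
  solve Keq expr → x = 0.5822; check Q = 0.1778
Then change container volume by factor 2 (V_new/V_old).
Step 2:
                  A         M
  Initial     2.771    0.8805
  Change    -0.1294    0.1941
  Equil       2.642     1.075
  solve Keq expr → x = 0.06469; check Q = 0.1778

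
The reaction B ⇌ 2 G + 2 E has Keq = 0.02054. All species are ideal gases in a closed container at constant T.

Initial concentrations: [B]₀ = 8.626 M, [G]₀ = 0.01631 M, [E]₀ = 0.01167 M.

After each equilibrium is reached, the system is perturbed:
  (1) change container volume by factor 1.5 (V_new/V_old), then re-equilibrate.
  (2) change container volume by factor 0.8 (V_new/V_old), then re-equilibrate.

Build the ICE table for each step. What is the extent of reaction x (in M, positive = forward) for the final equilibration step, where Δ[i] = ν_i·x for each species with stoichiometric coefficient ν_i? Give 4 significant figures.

x = -0.05514 M

Q₀ = 4.1999e-09 vs Keq = 0.02054 ⇒ Q<K, forward
Step 1:
                    B           G           E
  I             8.626     0.01631     0.01167
  C           -0.3144      0.6288      0.6288
  E             8.312      0.6451      0.6405
  solve Keq expr → x = 0.3144; check Q = 0.02054
Then change container volume by factor 1.5 (V_new/V_old).
Step 2:
                    B           G           E
  I             5.541      0.4301       0.427
  C          -0.07516      0.1503      0.1503
  E             5.466      0.5804      0.5773
  solve Keq expr → x = 0.07516; check Q = 0.02054
Then change container volume by factor 0.8 (V_new/V_old).
Step 3:
                    B           G           E
  I             6.832      0.7255      0.7216
  C           0.05514     -0.1103     -0.1103
  E             6.888      0.6152      0.6114
  solve Keq expr → x = -0.05514; check Q = 0.02054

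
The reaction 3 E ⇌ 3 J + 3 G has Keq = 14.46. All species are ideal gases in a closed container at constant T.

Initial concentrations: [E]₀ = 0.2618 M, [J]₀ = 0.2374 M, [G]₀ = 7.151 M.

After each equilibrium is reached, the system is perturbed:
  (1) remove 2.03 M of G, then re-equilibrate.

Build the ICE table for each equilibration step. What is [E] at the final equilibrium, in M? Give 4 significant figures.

Q₀ = 272.7 vs Keq = 14.46 ⇒ Q>K, reverse
Step 1:
                   E          J          G
  init        0.2618     0.2374      7.151
  Δ           0.1091    -0.1091    -0.1091
  eq          0.3709     0.1283      7.042
  solve Keq expr → x = -0.03636; check Q = 14.46
Then remove 2.03 M of G.
Step 2:
                   E          J          G
  init        0.3709     0.1283      5.012
  Δ         -0.03423    0.03423    0.03423
  eq          0.3367     0.1625      5.046
  solve Keq expr → x = 0.01141; check Q = 14.46

[E]_eq = 0.3367 M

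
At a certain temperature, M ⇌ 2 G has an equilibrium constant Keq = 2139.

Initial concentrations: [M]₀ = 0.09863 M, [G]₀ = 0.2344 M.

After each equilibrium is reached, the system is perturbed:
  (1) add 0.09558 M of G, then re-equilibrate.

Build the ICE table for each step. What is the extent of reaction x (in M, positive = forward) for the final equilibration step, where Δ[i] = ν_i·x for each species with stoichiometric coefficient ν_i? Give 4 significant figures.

x = -4.2790e-05 M

Q₀ = 0.5571 vs Keq = 2139 ⇒ Q<K, forward
Step 1:
                  M         G
  init      0.09863    0.2344
  Δ        -0.09854    0.1971
  eq      8.7041e-05    0.4315
  solve Keq expr → x = 0.09854; check Q = 2139
Then add 0.09558 M of G.
Step 2:
                  M         G
  init    8.7041e-05    0.5271
  Δ       4.2790e-05 -8.5580e-05
  eq      1.2983e-04     0.527
  solve Keq expr → x = -4.2790e-05; check Q = 2139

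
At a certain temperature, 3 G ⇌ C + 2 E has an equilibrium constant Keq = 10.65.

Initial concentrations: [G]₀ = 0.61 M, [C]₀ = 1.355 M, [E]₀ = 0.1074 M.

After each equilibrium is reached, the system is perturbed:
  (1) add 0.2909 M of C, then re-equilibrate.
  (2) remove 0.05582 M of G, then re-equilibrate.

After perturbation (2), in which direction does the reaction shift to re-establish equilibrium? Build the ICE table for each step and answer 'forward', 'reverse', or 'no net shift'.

Q₀ = 0.06886 vs Keq = 10.65 ⇒ Q<K, forward
Step 1:
                   G          C          E
  Initial       0.61      1.355     0.1074
  Change     -0.3558     0.1186     0.2372
  Equil       0.2542      1.474     0.3446
  solve Keq expr → x = 0.1186; check Q = 10.65
Then add 0.2909 M of C.
Step 2:
                   G          C          E
  Initial     0.2542      1.764     0.3446
  Change     0.01152  -0.003839  -0.007678
  Equil       0.2657      1.761     0.3369
  solve Keq expr → x = -0.003839; check Q = 10.65
Then remove 0.05582 M of G.
Step 3:
                   G          C          E
  Initial     0.2099      1.761     0.3369
  Change      0.0407   -0.01357   -0.02714
  Equil       0.2506      1.747     0.3098
  solve Keq expr → x = -0.01357; check Q = 10.65

Direction: reverse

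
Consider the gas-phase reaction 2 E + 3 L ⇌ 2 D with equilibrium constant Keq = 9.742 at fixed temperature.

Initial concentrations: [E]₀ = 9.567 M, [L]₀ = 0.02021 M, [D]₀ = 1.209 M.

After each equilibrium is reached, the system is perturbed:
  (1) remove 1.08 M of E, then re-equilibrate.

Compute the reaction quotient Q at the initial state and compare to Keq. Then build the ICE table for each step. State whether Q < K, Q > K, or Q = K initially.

Q₀ = 1935 vs Keq = 9.742 ⇒ Q>K, reverse
Step 1:
                   E          L          D
  Initial      9.567    0.02021      1.209
  Change     0.06209    0.09314   -0.06209
  Equil        9.629     0.1133      1.147
  solve Keq expr → x = -0.03105; check Q = 9.742
Then remove 1.08 M of E.
Step 2:
                   E          L          D
  Initial      8.549     0.1133      1.147
  Change    0.005918   0.008877  -0.005918
  Equil        8.555     0.1222      1.141
  solve Keq expr → x = -0.002959; check Q = 9.742

Q₀ = 1935; Q > K (proceeds reverse)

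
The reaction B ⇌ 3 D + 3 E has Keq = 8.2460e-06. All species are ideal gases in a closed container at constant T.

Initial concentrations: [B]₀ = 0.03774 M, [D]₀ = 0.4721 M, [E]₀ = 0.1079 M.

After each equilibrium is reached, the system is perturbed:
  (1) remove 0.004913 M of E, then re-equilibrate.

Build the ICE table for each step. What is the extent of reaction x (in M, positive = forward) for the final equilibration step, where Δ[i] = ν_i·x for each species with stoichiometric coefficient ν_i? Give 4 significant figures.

x = 0.001503 M

Q₀ = 0.003502 vs Keq = 8.2460e-06 ⇒ Q>K, reverse
Step 1:
                  B         D         E
  I         0.03774    0.4721    0.1079
  C         0.02888  -0.08665  -0.08665
  E         0.06662    0.3854   0.02125
  solve Keq expr → x = -0.02888; check Q = 8.2460e-06
Then remove 0.004913 M of E.
Step 2:
                  B         D         E
  I         0.06662    0.3854   0.01634
  C       -0.001503  0.004508  0.004508
  E         0.06512      0.39   0.02084
  solve Keq expr → x = 0.001503; check Q = 8.2460e-06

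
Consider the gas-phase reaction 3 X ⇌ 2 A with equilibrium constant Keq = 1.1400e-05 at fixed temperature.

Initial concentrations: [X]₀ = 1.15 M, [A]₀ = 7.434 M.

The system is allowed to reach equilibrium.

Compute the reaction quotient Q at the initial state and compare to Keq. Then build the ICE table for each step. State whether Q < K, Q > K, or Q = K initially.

Q₀ = 36.34; Q > K (proceeds reverse)

Q₀ = 36.34 vs Keq = 1.1400e-05 ⇒ Q>K, reverse
Step 1:
                   X          A
  init          1.15      7.434
  Δ            10.94     -7.292
  eq           12.09     0.1419
  solve Keq expr → x = -3.646; check Q = 1.1400e-05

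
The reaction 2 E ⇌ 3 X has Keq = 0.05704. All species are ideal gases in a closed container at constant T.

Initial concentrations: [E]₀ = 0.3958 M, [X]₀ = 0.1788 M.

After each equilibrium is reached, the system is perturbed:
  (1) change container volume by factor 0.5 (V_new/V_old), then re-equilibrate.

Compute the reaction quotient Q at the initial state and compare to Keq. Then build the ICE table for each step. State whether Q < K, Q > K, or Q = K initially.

Q₀ = 0.03649; Q < K (proceeds forward)

Q₀ = 0.03649 vs Keq = 0.05704 ⇒ Q<K, forward
Step 1:
                  E         X
  Initial    0.3958    0.1788
  Change    -0.0155   0.02326
  Equil      0.3803    0.2021
  solve Keq expr → x = 0.007752; check Q = 0.05704
Then change container volume by factor 0.5 (V_new/V_old).
Step 2:
                  E         X
  Initial    0.7606    0.4041
  Change    0.04688  -0.07032
  Equil      0.8075    0.3338
  solve Keq expr → x = -0.02344; check Q = 0.05704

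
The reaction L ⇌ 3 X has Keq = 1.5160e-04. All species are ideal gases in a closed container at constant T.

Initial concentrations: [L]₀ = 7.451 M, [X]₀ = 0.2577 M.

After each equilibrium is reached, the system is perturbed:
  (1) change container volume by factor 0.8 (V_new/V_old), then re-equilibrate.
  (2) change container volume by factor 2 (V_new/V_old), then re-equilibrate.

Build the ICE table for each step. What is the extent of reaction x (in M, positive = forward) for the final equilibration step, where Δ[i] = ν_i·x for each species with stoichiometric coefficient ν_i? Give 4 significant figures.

Q₀ = 0.002297 vs Keq = 1.5160e-04 ⇒ Q>K, reverse
Step 1:
                    L           X
  Initial       7.451      0.2577
  Change      0.05111     -0.1533
  Equil         7.502      0.1044
  solve Keq expr → x = -0.05111; check Q = 1.5160e-04
Then change container volume by factor 0.8 (V_new/V_old).
Step 2:
                    L           X
  Initial       9.378      0.1305
  Change     0.006004    -0.01801
  Equil         9.384      0.1125
  solve Keq expr → x = -0.006004; check Q = 1.5160e-04
Then change container volume by factor 2 (V_new/V_old).
Step 3:
                    L           X
  Initial       4.692     0.05623
  Change     -0.01099     0.03296
  Equil         4.681      0.0892
  solve Keq expr → x = 0.01099; check Q = 1.5160e-04

x = 0.01099 M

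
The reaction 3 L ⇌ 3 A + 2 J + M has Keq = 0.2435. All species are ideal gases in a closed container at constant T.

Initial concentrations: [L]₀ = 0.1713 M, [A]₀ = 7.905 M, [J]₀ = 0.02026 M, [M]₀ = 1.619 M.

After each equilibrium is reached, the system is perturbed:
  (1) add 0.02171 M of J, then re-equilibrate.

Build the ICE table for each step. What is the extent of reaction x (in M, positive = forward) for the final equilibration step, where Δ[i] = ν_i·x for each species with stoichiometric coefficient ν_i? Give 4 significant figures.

Q₀ = 65.31 vs Keq = 0.2435 ⇒ Q>K, reverse
Step 1:
                  L         A         J         M
  Initial    0.1713     7.905   0.02026     1.619
  Change    0.02804  -0.02804  -0.01869 -0.009347
  Equil      0.1993     7.877  0.001566      1.61
  solve Keq expr → x = -0.009347; check Q = 0.2435
Then add 0.02171 M of J.
Step 2:
                  L         A         J         M
  Initial    0.1993     7.877   0.02328      1.61
  Change    0.03195  -0.03195   -0.0213  -0.01065
  Equil      0.2313     7.845  0.001975     1.599
  solve Keq expr → x = -0.01065; check Q = 0.2435

x = -0.01065 M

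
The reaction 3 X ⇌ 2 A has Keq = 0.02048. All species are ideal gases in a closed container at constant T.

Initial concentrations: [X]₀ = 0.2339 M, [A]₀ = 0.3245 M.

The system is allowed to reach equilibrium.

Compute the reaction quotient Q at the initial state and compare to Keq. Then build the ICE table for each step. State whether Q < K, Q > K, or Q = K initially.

Q₀ = 8.229; Q > K (proceeds reverse)

Q₀ = 8.229 vs Keq = 0.02048 ⇒ Q>K, reverse
Step 1:
                   X          A
  Initial     0.2339     0.3245
  Change      0.3828    -0.2552
  Equil       0.6167    0.06931
  solve Keq expr → x = -0.1276; check Q = 0.02048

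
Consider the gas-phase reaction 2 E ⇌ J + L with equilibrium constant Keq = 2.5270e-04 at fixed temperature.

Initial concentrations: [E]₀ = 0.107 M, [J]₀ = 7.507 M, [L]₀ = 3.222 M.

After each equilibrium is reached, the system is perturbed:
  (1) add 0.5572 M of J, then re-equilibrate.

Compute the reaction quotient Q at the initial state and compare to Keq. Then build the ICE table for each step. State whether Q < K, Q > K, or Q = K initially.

Q₀ = 2113 vs Keq = 2.5270e-04 ⇒ Q>K, reverse
Step 1:
                   E          J          L
  I            0.107      7.507      3.222
  C            6.439     -3.219     -3.219
  E            6.546      4.288   0.002525
  solve Keq expr → x = -3.219; check Q = 2.5270e-04
Then add 0.5572 M of J.
Step 2:
                   E          J          L
  I            6.546      4.845   0.002525
  C       5.7986e-04 -2.8993e-04 -2.8993e-04
  E            6.547      4.844   0.002236
  solve Keq expr → x = -2.8993e-04; check Q = 2.5270e-04

Q₀ = 2113; Q > K (proceeds reverse)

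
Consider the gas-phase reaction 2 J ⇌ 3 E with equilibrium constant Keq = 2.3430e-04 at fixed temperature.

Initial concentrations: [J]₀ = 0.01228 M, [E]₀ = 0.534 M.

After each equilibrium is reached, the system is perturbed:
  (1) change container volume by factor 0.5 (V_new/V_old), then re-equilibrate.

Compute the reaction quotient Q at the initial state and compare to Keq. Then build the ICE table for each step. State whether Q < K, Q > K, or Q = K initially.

Q₀ = 1010 vs Keq = 2.3430e-04 ⇒ Q>K, reverse
Step 1:
                   J          E
  Initial    0.01228      0.534
  Change      0.3357    -0.5035
  Equil       0.3479     0.0305
  solve Keq expr → x = -0.1678; check Q = 2.3430e-04
Then change container volume by factor 0.5 (V_new/V_old).
Step 2:
                   J          E
  Initial     0.6959      0.061
  Change    0.008138   -0.01221
  Equil        0.704    0.04879
  solve Keq expr → x = -0.004069; check Q = 2.3430e-04

Q₀ = 1010; Q > K (proceeds reverse)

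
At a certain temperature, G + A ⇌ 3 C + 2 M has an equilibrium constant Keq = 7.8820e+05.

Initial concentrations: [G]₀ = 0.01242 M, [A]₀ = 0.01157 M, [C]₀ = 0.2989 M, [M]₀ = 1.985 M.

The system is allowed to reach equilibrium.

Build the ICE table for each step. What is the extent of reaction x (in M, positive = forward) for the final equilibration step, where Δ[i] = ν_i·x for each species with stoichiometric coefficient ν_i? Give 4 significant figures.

x = 0.01139 M

Q₀ = 732.2 vs Keq = 7.8820e+05 ⇒ Q<K, forward
Step 1:
                   G          A          C          M
  init       0.01242    0.01157     0.2989      1.985
  Δ         -0.01139   -0.01139    0.03416    0.02277
  eq        0.001033 1.8293e-04     0.3331      2.008
  solve Keq expr → x = 0.01139; check Q = 7.8820e+05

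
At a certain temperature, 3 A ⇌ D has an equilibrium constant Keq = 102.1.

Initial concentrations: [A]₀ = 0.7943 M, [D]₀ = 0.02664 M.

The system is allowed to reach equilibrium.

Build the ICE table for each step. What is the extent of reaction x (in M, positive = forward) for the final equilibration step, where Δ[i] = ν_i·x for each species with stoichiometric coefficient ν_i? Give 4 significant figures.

x = 0.22 M

Q₀ = 0.05316 vs Keq = 102.1 ⇒ Q<K, forward
Step 1:
                   A          D
  init        0.7943    0.02664
  Δ          -0.6601       0.22
  eq          0.1342     0.2467
  solve Keq expr → x = 0.22; check Q = 102.1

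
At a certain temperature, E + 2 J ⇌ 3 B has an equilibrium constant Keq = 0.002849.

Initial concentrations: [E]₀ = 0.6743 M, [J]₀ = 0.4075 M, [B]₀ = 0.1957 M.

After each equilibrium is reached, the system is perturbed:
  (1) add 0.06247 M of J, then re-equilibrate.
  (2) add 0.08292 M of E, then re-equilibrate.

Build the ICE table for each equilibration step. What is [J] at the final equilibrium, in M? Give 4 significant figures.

Q₀ = 0.06694 vs Keq = 0.002849 ⇒ Q>K, reverse
Step 1:
                  E         J         B
  init       0.6743    0.4075    0.1957
  Δ         0.03914   0.07828   -0.1174
  eq         0.7134    0.4858   0.07828
  solve Keq expr → x = -0.03914; check Q = 0.002849
Then add 0.06247 M of J.
Step 2:
                  E         J         B
  init       0.7134    0.5483   0.07828
  Δ       -0.002025 -0.004051  0.006076
  eq         0.7114    0.5442   0.08436
  solve Keq expr → x = 0.002025; check Q = 0.002849
Then add 0.08292 M of E.
Step 3:
                  E         J         B
  init       0.7943    0.5442   0.08436
  Δ       -9.7124e-04 -0.001942  0.002914
  eq         0.7934    0.5423   0.08727
  solve Keq expr → x = 9.7124e-04; check Q = 0.002849

[J]_eq = 0.5423 M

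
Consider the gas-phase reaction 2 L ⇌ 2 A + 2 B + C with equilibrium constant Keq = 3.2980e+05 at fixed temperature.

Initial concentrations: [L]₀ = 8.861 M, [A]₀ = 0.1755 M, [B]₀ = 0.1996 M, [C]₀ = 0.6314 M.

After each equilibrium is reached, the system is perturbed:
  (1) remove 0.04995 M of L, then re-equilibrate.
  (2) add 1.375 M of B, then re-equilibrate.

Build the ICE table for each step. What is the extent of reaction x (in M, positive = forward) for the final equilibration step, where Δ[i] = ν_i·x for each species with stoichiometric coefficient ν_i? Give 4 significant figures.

Q₀ = 9.8677e-06 vs Keq = 3.2980e+05 ⇒ Q<K, forward
Step 1:
                  L         A         B         C
  I           8.861    0.1755    0.1996    0.6314
  C          -8.565     8.565     8.565     4.283
  E          0.2957     8.741     8.765     4.914
  solve Keq expr → x = 4.283; check Q = 3.2980e+05
Then remove 0.04995 M of L.
Step 2:
                  L         A         B         C
  I          0.2458     8.741     8.765     4.914
  C         0.04615  -0.04615  -0.04615  -0.02308
  E          0.2919     8.695     8.719     4.891
  solve Keq expr → x = -0.02308; check Q = 3.2980e+05
Then add 1.375 M of B.
Step 3:
                  L         A         B         C
  I          0.2919     8.695     10.09     4.891
  C         0.04226  -0.04226  -0.04226  -0.02113
  E          0.3342     8.652     10.05      4.87
  solve Keq expr → x = -0.02113; check Q = 3.2980e+05

x = -0.02113 M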